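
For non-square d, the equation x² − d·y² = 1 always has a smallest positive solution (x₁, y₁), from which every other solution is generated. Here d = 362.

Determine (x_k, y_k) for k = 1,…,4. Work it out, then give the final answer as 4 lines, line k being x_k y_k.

723 38
1045457 54948
1511730099 79454770
2185960677697 114891542472

√362 = [19; 38, …], period ℓ=1 (odd) → k=1
k=0  a_k=19  p_k/q_k = 19/1
k=1  a_k=38  p_k/q_k = 723/38
(x₁, y₁) = (723, 38);  723² − 362·38² = 1 ✓
(723+38√362)^2 = 1045457 + 54948√362
(723+38√362)^3 = 1511730099 + 79454770√362
(723+38√362)^4 = 2185960677697 + 114891542472√362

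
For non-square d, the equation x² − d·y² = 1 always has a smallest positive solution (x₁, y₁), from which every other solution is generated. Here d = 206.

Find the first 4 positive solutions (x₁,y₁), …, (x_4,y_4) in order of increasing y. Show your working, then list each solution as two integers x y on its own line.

√206 → a₀=14, period (2,1,5,14,5,1,2,28); ℓ=8 even so k=7
i=0: a=14 ⇒ p=14, q=1
i=1: a=2 ⇒ p=29, q=2
…
i=4: a=14 ⇒ p=3459, q=241
…
i=6: a=1 ⇒ p=20998, q=1463
i=7: a=2 ⇒ p=59535, q=4148
(x₁, y₁) = (59535, 4148);  59535² − 206·4148² = 1 ✓
(x_2, y_2) = (59535·59535 + 206·4148·4148, 59535·4148 + 4148·59535) = (7088832449, 493902360)
(x_3, y_3) = (59535·7088832449 + 206·4148·493902360, 59535·493902360 + 4148·7088832449) = (844067279642895, 58808954001052)
(x_4, y_4) = (59535·844067279642895 + 206·4148·58808954001052, 59535·58808954001052 + 4148·844067279642895) = (100503090979990675201, 7002382152411359280)

59535 4148
7088832449 493902360
844067279642895 58808954001052
100503090979990675201 7002382152411359280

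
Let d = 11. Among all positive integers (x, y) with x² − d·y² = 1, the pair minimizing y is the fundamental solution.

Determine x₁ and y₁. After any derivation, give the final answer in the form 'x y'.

[3; 3,6] for √11; ℓ=2 ⇒ convergent index 1
step 0: (3, 1)  from 3·(1,0) + (0,1)
step 1: (10, 3)  from 3·(3,1) + (1,0)
→ (10, 3).  Check: 10²=100, 11·3²=99, difference 1.

10 3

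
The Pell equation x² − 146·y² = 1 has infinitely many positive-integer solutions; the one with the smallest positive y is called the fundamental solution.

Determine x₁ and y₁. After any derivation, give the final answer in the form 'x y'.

145 12

√146 = [12; 12,24, …], period ℓ=2 (even) → k=1
i=0: a=12 ⇒ p=12, q=1
i=1: a=12 ⇒ p=145, q=12
fundamental: x₁=145, y₁=12  (since 21025 − 146·144 = 1)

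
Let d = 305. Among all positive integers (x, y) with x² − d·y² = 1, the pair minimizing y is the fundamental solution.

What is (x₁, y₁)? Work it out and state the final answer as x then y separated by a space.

[17; 2,6,2,34] for √305; ℓ=4 ⇒ convergent index 3
step 0: (17, 1)  from 17·(1,0) + (0,1)
…
step 2: (227, 13)  from 6·(35,2) + (17,1)
step 3: (489, 28)  from 2·(227,13) + (35,2)
(x₁, y₁) = (489, 28);  489² − 305·28² = 1 ✓

489 28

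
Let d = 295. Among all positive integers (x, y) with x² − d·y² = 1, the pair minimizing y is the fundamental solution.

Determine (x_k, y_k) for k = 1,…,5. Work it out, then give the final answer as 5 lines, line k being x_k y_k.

2024999 117900
8201241900001 477494764200
33215013292518224999 1933852840020353700
134520737404664024967600001 7832100134376274949528400
544808717447381276777437550624999 31719989880021710940200100589500

d=295: √d = [17; 5,1,2,3,2,6,2,3,2,1,5,34] (ℓ=12, even), read p_11/q_11
k=0  a_k=17  p_k/q_k = 17/1
k=1  a_k=5  p_k/q_k = 86/5
…
k=3  a_k=2  p_k/q_k = 292/17
k=4  a_k=3  p_k/q_k = 979/57
…
k=7  a_k=2  p_k/q_k = 31208/1817
k=8  a_k=3  p_k/q_k = 108103/6294
k=9  a_k=2  p_k/q_k = 247414/14405
k=10  a_k=1  p_k/q_k = 355517/20699
k=11  a_k=5  p_k/q_k = 2024999/117900
→ (2024999, 117900).  Check: 2024999²=4100620950001, 295·117900²=4100620950000, difference 1.
n=2: (2024999,117900)∘(2024999,117900) = (2024999·2024999+295·117900·117900, 2024999·117900+117900·2024999) = (8201241900001,477494764200)
n=3: (8201241900001,477494764200)∘(2024999,117900) = (2024999·8201241900001+295·117900·477494764200, 2024999·477494764200+117900·8201241900001) = (33215013292518224999,1933852840020353700)
n=4: (33215013292518224999,1933852840020353700)∘(2024999,117900) = (2024999·33215013292518224999+295·117900·1933852840020353700, 2024999·1933852840020353700+117900·33215013292518224999) = (134520737404664024967600001,7832100134376274949528400)
n=5: (134520737404664024967600001,7832100134376274949528400)∘(2024999,117900) = (2024999·134520737404664024967600001+295·117900·7832100134376274949528400, 2024999·7832100134376274949528400+117900·134520737404664024967600001) = (544808717447381276777437550624999,31719989880021710940200100589500)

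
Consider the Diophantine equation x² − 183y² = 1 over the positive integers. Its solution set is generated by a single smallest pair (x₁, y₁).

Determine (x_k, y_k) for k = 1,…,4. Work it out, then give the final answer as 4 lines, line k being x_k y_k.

d=183: √d = [13; 1,1,8,1,1,26] (ℓ=6, even), read p_5/q_5
i=0: a=13 ⇒ p=13, q=1
i=1: a=1 ⇒ p=14, q=1
i=2: a=1 ⇒ p=27, q=2
i=3: a=8 ⇒ p=230, q=17
i=4: a=1 ⇒ p=257, q=19
i=5: a=1 ⇒ p=487, q=36
(x₁, y₁) = (487, 36);  487² − 183·36² = 1 ✓
n=2: (487,36)∘(487,36) = (487·487+183·36·36, 487·36+36·487) = (474337,35064)
n=3: (474337,35064)∘(487,36) = (487·474337+183·36·35064, 487·35064+36·474337) = (462003751,34152300)
n=4: (462003751,34152300)∘(487,36) = (487·462003751+183·36·34152300, 487·34152300+36·462003751) = (449991179137,33264305136)

487 36
474337 35064
462003751 34152300
449991179137 33264305136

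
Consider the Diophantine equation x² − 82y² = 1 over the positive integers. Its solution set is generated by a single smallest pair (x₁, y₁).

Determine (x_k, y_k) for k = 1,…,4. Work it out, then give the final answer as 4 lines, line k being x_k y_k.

163 18
53137 5868
17322499 1912950
5647081537 623615832

√82 = [9; 18, …], period ℓ=1 (odd) → k=1
a_0=9:  p_0=9·1+0=9,  q_0=9·0+1=1
a_1=18:  p_1=18·9+1=163,  q_1=18·1+0=18
(x₁, y₁) = (163, 18);  163² − 82·18² = 1 ✓
k=2:  x_2 = 163·163+82·18·18 = 53137,  y_2 = 163·18+18·163 = 5868
k=3:  x_3 = 163·53137+82·18·5868 = 17322499,  y_3 = 163·5868+18·53137 = 1912950
k=4:  x_4 = 163·17322499+82·18·1912950 = 5647081537,  y_4 = 163·1912950+18·17322499 = 623615832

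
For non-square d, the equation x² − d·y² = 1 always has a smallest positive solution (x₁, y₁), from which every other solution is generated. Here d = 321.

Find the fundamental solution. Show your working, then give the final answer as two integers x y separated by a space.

√321 = [17; 1,10,1,34, …], period ℓ=4 (even) → k=3
i=0: a=17 ⇒ p=17, q=1
…
i=2: a=10 ⇒ p=197, q=11
i=3: a=1 ⇒ p=215, q=12
fundamental: x₁=215, y₁=12  (since 46225 − 321·144 = 1)

215 12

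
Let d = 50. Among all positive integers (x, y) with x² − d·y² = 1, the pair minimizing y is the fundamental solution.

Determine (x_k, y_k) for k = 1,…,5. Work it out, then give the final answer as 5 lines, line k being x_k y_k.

99 14
19601 2772
3880899 548842
768398401 108667944
152139002499 21515704070

√50 → a₀=7, period (14); ℓ=1 odd so k=1
k=0  a_k=7  p_k/q_k = 7/1
k=1  a_k=14  p_k/q_k = 99/14
(x₁, y₁) = (99, 14);  99² − 50·14² = 1 ✓
k=2:  x_2 = 99·99+50·14·14 = 19601,  y_2 = 99·14+14·99 = 2772
k=3:  x_3 = 99·19601+50·14·2772 = 3880899,  y_3 = 99·2772+14·19601 = 548842
k=4:  x_4 = 99·3880899+50·14·548842 = 768398401,  y_4 = 99·548842+14·3880899 = 108667944
k=5:  x_5 = 99·768398401+50·14·108667944 = 152139002499,  y_5 = 99·108667944+14·768398401 = 21515704070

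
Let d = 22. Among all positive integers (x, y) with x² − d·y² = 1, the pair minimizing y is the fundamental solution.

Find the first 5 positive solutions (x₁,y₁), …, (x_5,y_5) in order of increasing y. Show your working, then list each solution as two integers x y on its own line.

197 42
77617 16548
30580901 6519870
12048797377 2568812232
4747195585637 1012105499538

[4; 1,2,4,2,1,8] for √22; ℓ=6 ⇒ convergent index 5
step 0: (4, 1)  from 4·(1,0) + (0,1)
…
step 2: (14, 3)  from 2·(5,1) + (4,1)
step 3: (61, 13)  from 4·(14,3) + (5,1)
step 4: (136, 29)  from 2·(61,13) + (14,3)
step 5: (197, 42)  from 1·(136,29) + (61,13)
→ (197, 42).  Check: 197²=38809, 22·42²=38808, difference 1.
(x_2, y_2) = (197·197 + 22·42·42, 197·42 + 42·197) = (77617, 16548)
(x_3, y_3) = (197·77617 + 22·42·16548, 197·16548 + 42·77617) = (30580901, 6519870)
(x_4, y_4) = (197·30580901 + 22·42·6519870, 197·6519870 + 42·30580901) = (12048797377, 2568812232)
(x_5, y_5) = (197·12048797377 + 22·42·2568812232, 197·2568812232 + 42·12048797377) = (4747195585637, 1012105499538)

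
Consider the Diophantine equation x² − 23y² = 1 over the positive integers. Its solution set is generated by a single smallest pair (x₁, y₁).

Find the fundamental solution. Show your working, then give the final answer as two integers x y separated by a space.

24 5

d=23: √d = [4; 1,3,1,8] (ℓ=4, even), read p_3/q_3
a_0=4:  p_0=4·1+0=4,  q_0=4·0+1=1
a_1=1:  p_1=1·4+1=5,  q_1=1·1+0=1
a_2=3:  p_2=3·5+4=19,  q_2=3·1+1=4
a_3=1:  p_3=1·19+5=24,  q_3=1·4+1=5
fundamental: x₁=24, y₁=5  (since 576 − 23·25 = 1)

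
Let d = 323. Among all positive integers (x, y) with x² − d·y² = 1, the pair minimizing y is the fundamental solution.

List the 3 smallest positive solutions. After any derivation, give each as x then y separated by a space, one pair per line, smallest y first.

18 1
647 36
23274 1295

d=323: √d = [17; 1,34] (ℓ=2, even), read p_1/q_1
k=0  a_k=17  p_k/q_k = 17/1
k=1  a_k=1  p_k/q_k = 18/1
→ (18, 1).  Check: 18²=324, 323·1²=323, difference 1.
n=2: (18,1)∘(18,1) = (18·18+323·1·1, 18·1+1·18) = (647,36)
n=3: (647,36)∘(18,1) = (18·647+323·1·36, 18·36+1·647) = (23274,1295)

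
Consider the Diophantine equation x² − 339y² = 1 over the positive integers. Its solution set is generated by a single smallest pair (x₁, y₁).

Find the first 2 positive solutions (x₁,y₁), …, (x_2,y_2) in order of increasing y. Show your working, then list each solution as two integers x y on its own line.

97970 5321
19196241799 1042596740

[18; 2,2,2,1,17,1,2,2,2,36] for √339; ℓ=10 ⇒ convergent index 9
a_0=18:  p_0=18·1+0=18,  q_0=18·0+1=1
…
a_2=2:  p_2=2·37+18=92,  q_2=2·2+1=5
a_3=2:  p_3=2·92+37=221,  q_3=2·5+2=12
…
a_6=1:  p_6=1·5542+313=5855,  q_6=1·301+17=318
a_7=2:  p_7=2·5855+5542=17252,  q_7=2·318+301=937
a_8=2:  p_8=2·17252+5855=40359,  q_8=2·937+318=2192
a_9=2:  p_9=2·40359+17252=97970,  q_9=2·2192+937=5321
(x₁, y₁) = (97970, 5321);  97970² − 339·5321² = 1 ✓
(97970+5321√339)^2 = 19196241799 + 1042596740√339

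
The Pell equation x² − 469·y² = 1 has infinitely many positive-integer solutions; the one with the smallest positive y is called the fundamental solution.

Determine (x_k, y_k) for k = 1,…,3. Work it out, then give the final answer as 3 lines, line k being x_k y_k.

137215 6336
37655912449 1738788480
10333912053241855 477175722560064

d=469: √d = [21; 1,1,1,10,6,10,1,1,1,42] (ℓ=10, even), read p_9/q_9
k=0  a_k=21  p_k/q_k = 21/1
k=1  a_k=1  p_k/q_k = 22/1
k=2  a_k=1  p_k/q_k = 43/2
k=3  a_k=1  p_k/q_k = 65/3
…
k=7  a_k=1  p_k/q_k = 47146/2177
k=8  a_k=1  p_k/q_k = 90069/4159
k=9  a_k=1  p_k/q_k = 137215/6336
→ (137215, 6336).  Check: 137215²=18827956225, 469·6336²=18827956224, difference 1.
(137215+6336√469)^2 = 37655912449 + 1738788480√469
(137215+6336√469)^3 = 10333912053241855 + 477175722560064√469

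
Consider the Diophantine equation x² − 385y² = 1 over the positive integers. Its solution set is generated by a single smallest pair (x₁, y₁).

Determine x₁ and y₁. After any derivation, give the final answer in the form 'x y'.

d=385: √d = [19; 1,1,1,1,1,…,1,1,38] (ℓ=16, even), read p_15/q_15
k=0  a_k=19  p_k/q_k = 19/1
k=1  a_k=1  p_k/q_k = 20/1
k=2  a_k=1  p_k/q_k = 39/2
…
k=5  a_k=1  p_k/q_k = 157/8
k=6  a_k=3  p_k/q_k = 569/29
…
k=8  a_k=2  p_k/q_k = 2021/103
k=9  a_k=1  p_k/q_k = 2747/140
…
k=12  a_k=1  p_k/q_k = 23271/1186
…
k=14  a_k=1  p_k/q_k = 59551/3035
k=15  a_k=1  p_k/q_k = 95831/4884
fundamental: x₁=95831, y₁=4884  (since 9183580561 − 385·23853456 = 1)

95831 4884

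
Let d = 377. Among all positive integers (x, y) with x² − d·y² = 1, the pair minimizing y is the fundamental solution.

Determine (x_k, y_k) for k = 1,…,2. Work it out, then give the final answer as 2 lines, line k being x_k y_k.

√377 = [19; 2,2,2,38, …], period ℓ=4 (even) → k=3
i=0: a=19 ⇒ p=19, q=1
…
i=2: a=2 ⇒ p=97, q=5
i=3: a=2 ⇒ p=233, q=12
fundamental: x₁=233, y₁=12  (since 54289 − 377·144 = 1)
(233+12√377)^2 = 108577 + 5592√377

233 12
108577 5592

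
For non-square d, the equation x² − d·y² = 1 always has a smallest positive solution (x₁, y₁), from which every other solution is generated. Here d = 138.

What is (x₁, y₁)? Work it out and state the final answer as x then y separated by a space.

47 4

√138 = [11; 1,2,1,22, …], period ℓ=4 (even) → k=3
step 0: (11, 1)  from 11·(1,0) + (0,1)
step 1: (12, 1)  from 1·(11,1) + (1,0)
step 2: (35, 3)  from 2·(12,1) + (11,1)
step 3: (47, 4)  from 1·(35,3) + (12,1)
(x₁, y₁) = (47, 4);  47² − 138·4² = 1 ✓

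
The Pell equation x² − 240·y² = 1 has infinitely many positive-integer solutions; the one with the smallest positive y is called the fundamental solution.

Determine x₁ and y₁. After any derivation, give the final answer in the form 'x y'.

31 2

√240 = [15; 2,30, …], period ℓ=2 (even) → k=1
a_0=15:  p_0=15·1+0=15,  q_0=15·0+1=1
a_1=2:  p_1=2·15+1=31,  q_1=2·1+0=2
(x₁, y₁) = (31, 2);  31² − 240·2² = 1 ✓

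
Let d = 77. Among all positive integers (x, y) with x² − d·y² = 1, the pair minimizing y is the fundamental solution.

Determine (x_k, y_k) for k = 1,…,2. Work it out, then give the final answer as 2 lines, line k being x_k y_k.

√77 → a₀=8, period (1,3,2,3,1,16); ℓ=6 even so k=5
i=0: a=8 ⇒ p=8, q=1
…
i=2: a=3 ⇒ p=35, q=4
…
i=4: a=3 ⇒ p=272, q=31
i=5: a=1 ⇒ p=351, q=40
→ (351, 40).  Check: 351²=123201, 77·40²=123200, difference 1.
(x_2, y_2) = (351·351 + 77·40·40, 351·40 + 40·351) = (246401, 28080)

351 40
246401 28080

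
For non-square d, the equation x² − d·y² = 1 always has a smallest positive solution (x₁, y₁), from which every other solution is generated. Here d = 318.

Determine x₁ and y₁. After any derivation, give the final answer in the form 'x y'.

d=318: √d = [17; 1,4,1,34] (ℓ=4, even), read p_3/q_3
step 0: (17, 1)  from 17·(1,0) + (0,1)
…
step 2: (89, 5)  from 4·(18,1) + (17,1)
step 3: (107, 6)  from 1·(89,5) + (18,1)
(x₁, y₁) = (107, 6);  107² − 318·6² = 1 ✓

107 6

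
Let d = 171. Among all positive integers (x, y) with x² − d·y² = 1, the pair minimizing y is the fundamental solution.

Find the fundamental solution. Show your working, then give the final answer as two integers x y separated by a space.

√171 = [13; 13,26, …], period ℓ=2 (even) → k=1
k=0  a_k=13  p_k/q_k = 13/1
k=1  a_k=13  p_k/q_k = 170/13
(x₁, y₁) = (170, 13);  170² − 171·13² = 1 ✓

170 13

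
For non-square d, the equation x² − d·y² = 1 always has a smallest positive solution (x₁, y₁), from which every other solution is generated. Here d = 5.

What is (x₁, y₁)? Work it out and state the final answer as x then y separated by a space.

9 4

[2; 4] for √5; ℓ=1 ⇒ convergent index 1
a_0=2:  p_0=2·1+0=2,  q_0=2·0+1=1
a_1=4:  p_1=4·2+1=9,  q_1=4·1+0=4
→ (9, 4).  Check: 9²=81, 5·4²=80, difference 1.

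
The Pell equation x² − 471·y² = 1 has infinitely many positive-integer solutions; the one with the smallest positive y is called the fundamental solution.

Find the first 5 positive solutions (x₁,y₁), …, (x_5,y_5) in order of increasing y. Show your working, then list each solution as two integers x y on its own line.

√471 = [21; 1,2,2,1,3,…,2,1,42, …], period ℓ=14 (even) → k=13
i=0: a=21 ⇒ p=21, q=1
…
i=2: a=2 ⇒ p=65, q=3
…
i=5: a=3 ⇒ p=803, q=37
…
i=7: a=14 ⇒ p=48809, q=2249
…
i=10: a=1 ⇒ p=843469, q=38865
…
i=12: a=2 ⇒ p=5506953, q=253747
i=13: a=1 ⇒ p=7838695, q=361188
fundamental: x₁=7838695, y₁=361188  (since 61445139303025 − 471·130456771344 = 1)
n=2: (7838695,361188)∘(7838695,361188) = (7838695·7838695+471·361188·361188, 7838695·361188+361188·7838695) = (122890278606049,5662485139320)
n=3: (122890278606049,5662485139320)∘(7838695,361188) = (7838695·122890278606049+471·361188·5662485139320, 7838695·5662485139320+361188·122890278606049) = (1926598824915678693415,88772987898323613612)
n=4: (1926598824915678693415,88772987898323613612)∘(7838695,361188) = (7838695·1926598824915678693415+471·361188·88772987898323613612, 7838695·88772987898323613612+361188·1926598824915678693415) = (30204041151744689101078780801,1391728752747293974319493360)
n=5: (30204041151744689101078780801,1391728752747293974319493360)∘(7838695,361188) = (7838695·30204041151744689101078780801+471·361188·1391728752747293974319493360, 7838695·1391728752747293974319493360+361188·30204041151744689101078780801) = (473520532711948744867536551663095975,21818674431032810307068783683516788)

7838695 361188
122890278606049 5662485139320
1926598824915678693415 88772987898323613612
30204041151744689101078780801 1391728752747293974319493360
473520532711948744867536551663095975 21818674431032810307068783683516788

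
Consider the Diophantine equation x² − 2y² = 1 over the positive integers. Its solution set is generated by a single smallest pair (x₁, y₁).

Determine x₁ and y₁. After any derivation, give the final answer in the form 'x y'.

3 2

[1; 2] for √2; ℓ=1 ⇒ convergent index 1
step 0: (1, 1)  from 1·(1,0) + (0,1)
step 1: (3, 2)  from 2·(1,1) + (1,0)
(x₁, y₁) = (3, 2);  3² − 2·2² = 1 ✓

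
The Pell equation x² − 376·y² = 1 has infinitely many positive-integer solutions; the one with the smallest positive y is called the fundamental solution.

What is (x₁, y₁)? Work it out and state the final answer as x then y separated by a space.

2143295 110532

√376 = [19; 2,1,1,3,1,…,1,2,38, …], period ℓ=16 (even) → k=15
k=0  a_k=19  p_k/q_k = 19/1
k=1  a_k=2  p_k/q_k = 39/2
k=2  a_k=1  p_k/q_k = 58/3
k=3  a_k=1  p_k/q_k = 97/5
…
k=5  a_k=1  p_k/q_k = 446/23
k=6  a_k=2  p_k/q_k = 1241/64
k=7  a_k=2  p_k/q_k = 2928/151
k=8  a_k=4  p_k/q_k = 12953/668
k=9  a_k=2  p_k/q_k = 28834/1487
k=10  a_k=2  p_k/q_k = 70621/3642
…
k=12  a_k=3  p_k/q_k = 368986/19029
…
k=14  a_k=1  p_k/q_k = 837427/43187
k=15  a_k=2  p_k/q_k = 2143295/110532
(x₁, y₁) = (2143295, 110532);  2143295² − 376·110532² = 1 ✓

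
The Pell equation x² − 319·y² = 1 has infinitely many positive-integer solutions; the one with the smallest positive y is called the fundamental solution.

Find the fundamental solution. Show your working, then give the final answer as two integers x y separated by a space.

√319 = [17; 1,6,5,1,4,…,6,1,34, …], period ℓ=14 (even) → k=13
i=0: a=17 ⇒ p=17, q=1
…
i=3: a=5 ⇒ p=643, q=36
i=4: a=1 ⇒ p=768, q=43
…
i=8: a=3 ⇒ p=58797, q=3292
…
i=11: a=5 ⇒ p=1798881, q=100718
i=12: a=6 ⇒ p=11102899, q=621643
i=13: a=1 ⇒ p=12901780, q=722361
→ (12901780, 722361).  Check: 12901780²=166455927168400, 319·722361²=166455927168399, difference 1.

12901780 722361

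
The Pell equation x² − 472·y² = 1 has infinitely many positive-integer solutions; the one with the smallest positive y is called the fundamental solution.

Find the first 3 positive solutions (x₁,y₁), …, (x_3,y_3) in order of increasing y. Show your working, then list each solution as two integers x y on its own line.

306917 14127
188396089777 8671632918
115643925371868101 5322943120573485

√472 = [21; 1,2,1,1,1,…,2,1,42, …], period ℓ=14 (even) → k=13
step 0: (21, 1)  from 21·(1,0) + (0,1)
step 1: (22, 1)  from 1·(21,1) + (1,0)
…
step 3: (87, 4)  from 1·(65,3) + (22,1)
step 4: (152, 7)  from 1·(87,4) + (65,3)
step 5: (239, 11)  from 1·(152,7) + (87,4)
step 6: (1108, 51)  from 4·(239,11) + (152,7)
step 7: (5779, 266)  from 5·(1108,51) + (239,11)
…
step 9: (30003, 1381)  from 1·(24224,1115) + (5779,266)
…
step 11: (84230, 3877)  from 1·(54227,2496) + (30003,1381)
step 12: (222687, 10250)  from 2·(84230,3877) + (54227,2496)
step 13: (306917, 14127)  from 1·(222687,10250) + (84230,3877)
→ (306917, 14127).  Check: 306917²=94198044889, 472·14127²=94198044888, difference 1.
(x_2, y_2) = (306917·306917 + 472·14127·14127, 306917·14127 + 14127·306917) = (188396089777, 8671632918)
(x_3, y_3) = (306917·188396089777 + 472·14127·8671632918, 306917·8671632918 + 14127·188396089777) = (115643925371868101, 5322943120573485)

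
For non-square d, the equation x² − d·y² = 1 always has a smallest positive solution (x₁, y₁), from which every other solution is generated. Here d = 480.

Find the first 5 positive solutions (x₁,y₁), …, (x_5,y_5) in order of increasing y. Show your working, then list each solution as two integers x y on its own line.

241 11
116161 5302
55989361 2555553
26986755841 1231771244
13007560326001 593711184055

√480 → a₀=21, period (1,9,1,42); ℓ=4 even so k=3
step 0: (21, 1)  from 21·(1,0) + (0,1)
…
step 2: (219, 10)  from 9·(22,1) + (21,1)
step 3: (241, 11)  from 1·(219,10) + (22,1)
→ (241, 11).  Check: 241²=58081, 480·11²=58080, difference 1.
(241+11√480)^2 = 116161 + 5302√480
(241+11√480)^3 = 55989361 + 2555553√480
(241+11√480)^4 = 26986755841 + 1231771244√480
(241+11√480)^5 = 13007560326001 + 593711184055√480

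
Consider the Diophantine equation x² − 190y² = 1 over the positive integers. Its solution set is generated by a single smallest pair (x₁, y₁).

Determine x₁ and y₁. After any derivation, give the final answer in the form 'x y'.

52021 3774

[13; 1,3,1,1,1,…,3,1,26] for √190; ℓ=14 ⇒ convergent index 13
i=0: a=13 ⇒ p=13, q=1
…
i=3: a=1 ⇒ p=69, q=5
…
i=7: a=2 ⇒ p=1213, q=88
i=8: a=2 ⇒ p=2936, q=213
i=9: a=1 ⇒ p=4149, q=301
i=10: a=1 ⇒ p=7085, q=514
…
i=12: a=3 ⇒ p=40787, q=2959
i=13: a=1 ⇒ p=52021, q=3774
fundamental: x₁=52021, y₁=3774  (since 2706184441 − 190·14243076 = 1)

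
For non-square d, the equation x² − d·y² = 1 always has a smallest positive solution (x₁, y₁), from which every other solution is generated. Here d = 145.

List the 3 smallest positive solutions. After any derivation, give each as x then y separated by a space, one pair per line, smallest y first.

289 24
167041 13872
96549409 8017992

[12; 24] for √145; ℓ=1 ⇒ convergent index 1
step 0: (12, 1)  from 12·(1,0) + (0,1)
step 1: (289, 24)  from 24·(12,1) + (1,0)
(x₁, y₁) = (289, 24);  289² − 145·24² = 1 ✓
(289+24√145)^2 = 167041 + 13872√145
(289+24√145)^3 = 96549409 + 8017992√145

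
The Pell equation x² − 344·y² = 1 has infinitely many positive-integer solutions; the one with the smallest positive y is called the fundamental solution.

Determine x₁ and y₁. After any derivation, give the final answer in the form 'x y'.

√344 → a₀=18, period (1,1,4,1,3,1,4,1,1,36); ℓ=10 even so k=9
a_0=18:  p_0=18·1+0=18,  q_0=18·0+1=1
…
a_3=4:  p_3=4·37+19=167,  q_3=4·2+1=9
…
a_8=1:  p_8=1·4711+983=5694,  q_8=1·254+53=307
a_9=1:  p_9=1·5694+4711=10405,  q_9=1·307+254=561
→ (10405, 561).  Check: 10405²=108264025, 344·561²=108264024, difference 1.

10405 561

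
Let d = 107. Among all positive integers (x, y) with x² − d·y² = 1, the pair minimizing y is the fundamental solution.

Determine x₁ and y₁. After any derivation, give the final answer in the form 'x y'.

[10; 2,1,9,1,2,20] for √107; ℓ=6 ⇒ convergent index 5
a_0=10:  p_0=10·1+0=10,  q_0=10·0+1=1
…
a_2=1:  p_2=1·21+10=31,  q_2=1·2+1=3
…
a_4=1:  p_4=1·300+31=331,  q_4=1·29+3=32
a_5=2:  p_5=2·331+300=962,  q_5=2·32+29=93
→ (962, 93).  Check: 962²=925444, 107·93²=925443, difference 1.

962 93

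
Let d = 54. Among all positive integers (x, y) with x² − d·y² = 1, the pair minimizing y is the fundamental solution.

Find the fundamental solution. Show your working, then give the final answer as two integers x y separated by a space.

485 66

d=54: √d = [7; 2,1,6,1,2,14] (ℓ=6, even), read p_5/q_5
i=0: a=7 ⇒ p=7, q=1
i=1: a=2 ⇒ p=15, q=2
i=2: a=1 ⇒ p=22, q=3
…
i=4: a=1 ⇒ p=169, q=23
i=5: a=2 ⇒ p=485, q=66
→ (485, 66).  Check: 485²=235225, 54·66²=235224, difference 1.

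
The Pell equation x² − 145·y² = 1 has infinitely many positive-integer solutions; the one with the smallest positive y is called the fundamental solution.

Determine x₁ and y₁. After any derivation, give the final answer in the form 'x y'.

289 24

[12; 24] for √145; ℓ=1 ⇒ convergent index 1
i=0: a=12 ⇒ p=12, q=1
i=1: a=24 ⇒ p=289, q=24
fundamental: x₁=289, y₁=24  (since 83521 − 145·576 = 1)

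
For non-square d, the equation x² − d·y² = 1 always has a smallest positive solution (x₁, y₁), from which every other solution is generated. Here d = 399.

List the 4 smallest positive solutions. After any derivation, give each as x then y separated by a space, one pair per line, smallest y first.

20 1
799 40
31940 1599
1276801 63920

[19; 1,38] for √399; ℓ=2 ⇒ convergent index 1
i=0: a=19 ⇒ p=19, q=1
i=1: a=1 ⇒ p=20, q=1
fundamental: x₁=20, y₁=1  (since 400 − 399·1 = 1)
n=2: (20,1)∘(20,1) = (20·20+399·1·1, 20·1+1·20) = (799,40)
n=3: (799,40)∘(20,1) = (20·799+399·1·40, 20·40+1·799) = (31940,1599)
n=4: (31940,1599)∘(20,1) = (20·31940+399·1·1599, 20·1599+1·31940) = (1276801,63920)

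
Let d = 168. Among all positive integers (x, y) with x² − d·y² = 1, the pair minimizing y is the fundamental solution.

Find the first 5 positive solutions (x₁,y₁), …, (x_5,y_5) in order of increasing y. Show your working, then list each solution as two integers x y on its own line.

d=168: √d = [12; 1,24] (ℓ=2, even), read p_1/q_1
i=0: a=12 ⇒ p=12, q=1
i=1: a=1 ⇒ p=13, q=1
fundamental: x₁=13, y₁=1  (since 169 − 168·1 = 1)
n=2: (13,1)∘(13,1) = (13·13+168·1·1, 13·1+1·13) = (337,26)
n=3: (337,26)∘(13,1) = (13·337+168·1·26, 13·26+1·337) = (8749,675)
n=4: (8749,675)∘(13,1) = (13·8749+168·1·675, 13·675+1·8749) = (227137,17524)
n=5: (227137,17524)∘(13,1) = (13·227137+168·1·17524, 13·17524+1·227137) = (5896813,454949)

13 1
337 26
8749 675
227137 17524
5896813 454949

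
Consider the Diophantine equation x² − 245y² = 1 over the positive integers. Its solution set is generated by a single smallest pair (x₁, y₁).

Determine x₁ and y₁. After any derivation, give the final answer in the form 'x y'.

√245 = [15; 1,1,1,7,6,7,1,1,1,30, …], period ℓ=10 (even) → k=9
k=0  a_k=15  p_k/q_k = 15/1
…
k=3  a_k=1  p_k/q_k = 47/3
…
k=5  a_k=6  p_k/q_k = 2207/141
k=6  a_k=7  p_k/q_k = 15809/1010
k=7  a_k=1  p_k/q_k = 18016/1151
k=8  a_k=1  p_k/q_k = 33825/2161
k=9  a_k=1  p_k/q_k = 51841/3312
fundamental: x₁=51841, y₁=3312  (since 2687489281 − 245·10969344 = 1)

51841 3312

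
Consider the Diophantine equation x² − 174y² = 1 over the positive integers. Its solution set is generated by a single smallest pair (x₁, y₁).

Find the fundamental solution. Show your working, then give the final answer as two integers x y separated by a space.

1451 110

[13; 5,4,5,26] for √174; ℓ=4 ⇒ convergent index 3
k=0  a_k=13  p_k/q_k = 13/1
k=1  a_k=5  p_k/q_k = 66/5
k=2  a_k=4  p_k/q_k = 277/21
k=3  a_k=5  p_k/q_k = 1451/110
fundamental: x₁=1451, y₁=110  (since 2105401 − 174·12100 = 1)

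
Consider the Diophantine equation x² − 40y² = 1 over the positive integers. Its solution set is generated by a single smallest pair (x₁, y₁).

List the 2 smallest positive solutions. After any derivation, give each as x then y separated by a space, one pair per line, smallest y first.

19 3
721 114

d=40: √d = [6; 3,12] (ℓ=2, even), read p_1/q_1
k=0  a_k=6  p_k/q_k = 6/1
k=1  a_k=3  p_k/q_k = 19/3
(x₁, y₁) = (19, 3);  19² − 40·3² = 1 ✓
n=2: (19,3)∘(19,3) = (19·19+40·3·3, 19·3+3·19) = (721,114)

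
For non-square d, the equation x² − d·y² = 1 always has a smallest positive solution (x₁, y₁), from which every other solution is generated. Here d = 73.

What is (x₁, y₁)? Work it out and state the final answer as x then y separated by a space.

√73 → a₀=8, period (1,1,5,5,1,1,16); ℓ=7 odd so k=13
i=0: a=8 ⇒ p=8, q=1
…
i=2: a=1 ⇒ p=17, q=2
…
i=4: a=5 ⇒ p=487, q=57
i=5: a=1 ⇒ p=581, q=68
…
i=9: a=1 ⇒ p=36406, q=4261
i=10: a=5 ⇒ p=200767, q=23498
i=11: a=5 ⇒ p=1040241, q=121751
i=12: a=1 ⇒ p=1241008, q=145249
i=13: a=1 ⇒ p=2281249, q=267000
fundamental: x₁=2281249, y₁=267000  (since 5204097000001 − 73·71289000000 = 1)

2281249 267000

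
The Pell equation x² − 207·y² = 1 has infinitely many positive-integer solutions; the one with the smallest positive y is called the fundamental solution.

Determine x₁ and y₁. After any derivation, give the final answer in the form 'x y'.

1151 80

[14; 2,1,1,2,1,1,2,28] for √207; ℓ=8 ⇒ convergent index 7
k=0  a_k=14  p_k/q_k = 14/1
…
k=5  a_k=1  p_k/q_k = 259/18
k=6  a_k=1  p_k/q_k = 446/31
k=7  a_k=2  p_k/q_k = 1151/80
fundamental: x₁=1151, y₁=80  (since 1324801 − 207·6400 = 1)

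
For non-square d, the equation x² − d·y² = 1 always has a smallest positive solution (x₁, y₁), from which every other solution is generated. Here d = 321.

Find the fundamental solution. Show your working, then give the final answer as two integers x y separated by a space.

[17; 1,10,1,34] for √321; ℓ=4 ⇒ convergent index 3
a_0=17:  p_0=17·1+0=17,  q_0=17·0+1=1
…
a_2=10:  p_2=10·18+17=197,  q_2=10·1+1=11
a_3=1:  p_3=1·197+18=215,  q_3=1·11+1=12
→ (215, 12).  Check: 215²=46225, 321·12²=46224, difference 1.

215 12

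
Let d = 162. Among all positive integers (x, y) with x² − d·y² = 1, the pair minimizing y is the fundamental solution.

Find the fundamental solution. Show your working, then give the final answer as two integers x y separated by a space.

19601 1540

[12; 1,2,1,2,12,2,1,2,1,24] for √162; ℓ=10 ⇒ convergent index 9
step 0: (12, 1)  from 12·(1,0) + (0,1)
…
step 2: (38, 3)  from 2·(13,1) + (12,1)
…
step 5: (1731, 136)  from 12·(140,11) + (51,4)
step 6: (3602, 283)  from 2·(1731,136) + (140,11)
step 7: (5333, 419)  from 1·(3602,283) + (1731,136)
step 8: (14268, 1121)  from 2·(5333,419) + (3602,283)
step 9: (19601, 1540)  from 1·(14268,1121) + (5333,419)
→ (19601, 1540).  Check: 19601²=384199201, 162·1540²=384199200, difference 1.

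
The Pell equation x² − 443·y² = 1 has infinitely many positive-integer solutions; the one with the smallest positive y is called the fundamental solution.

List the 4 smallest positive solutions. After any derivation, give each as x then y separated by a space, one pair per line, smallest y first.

442 21
390727 18564
345402226 16410555
305335177057 14506912056

[21; 21,42] for √443; ℓ=2 ⇒ convergent index 1
step 0: (21, 1)  from 21·(1,0) + (0,1)
step 1: (442, 21)  from 21·(21,1) + (1,0)
(x₁, y₁) = (442, 21);  442² − 443·21² = 1 ✓
(x_2, y_2) = (442·442 + 443·21·21, 442·21 + 21·442) = (390727, 18564)
(x_3, y_3) = (442·390727 + 443·21·18564, 442·18564 + 21·390727) = (345402226, 16410555)
(x_4, y_4) = (442·345402226 + 443·21·16410555, 442·16410555 + 21·345402226) = (305335177057, 14506912056)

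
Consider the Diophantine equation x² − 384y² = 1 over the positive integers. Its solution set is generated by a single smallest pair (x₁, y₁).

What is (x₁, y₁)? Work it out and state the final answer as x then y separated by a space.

√384 = [19; 1,1,2,9,2,1,1,38, …], period ℓ=8 (even) → k=7
step 0: (19, 1)  from 19·(1,0) + (0,1)
step 1: (20, 1)  from 1·(19,1) + (1,0)
step 2: (39, 2)  from 1·(20,1) + (19,1)
step 3: (98, 5)  from 2·(39,2) + (20,1)
step 4: (921, 47)  from 9·(98,5) + (39,2)
…
step 6: (2861, 146)  from 1·(1940,99) + (921,47)
step 7: (4801, 245)  from 1·(2861,146) + (1940,99)
fundamental: x₁=4801, y₁=245  (since 23049601 − 384·60025 = 1)

4801 245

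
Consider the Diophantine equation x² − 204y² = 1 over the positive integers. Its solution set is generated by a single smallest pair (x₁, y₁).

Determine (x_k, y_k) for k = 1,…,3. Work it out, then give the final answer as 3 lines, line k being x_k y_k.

d=204: √d = [14; 3,1,1,6,1,1,3,28] (ℓ=8, even), read p_7/q_7
i=0: a=14 ⇒ p=14, q=1
i=1: a=3 ⇒ p=43, q=3
i=2: a=1 ⇒ p=57, q=4
i=3: a=1 ⇒ p=100, q=7
i=4: a=6 ⇒ p=657, q=46
i=5: a=1 ⇒ p=757, q=53
i=6: a=1 ⇒ p=1414, q=99
i=7: a=3 ⇒ p=4999, q=350
(x₁, y₁) = (4999, 350);  4999² − 204·350² = 1 ✓
(4999+350√204)^2 = 49980001 + 3499300√204
(4999+350√204)^3 = 499700044999 + 34986001050√204

4999 350
49980001 3499300
499700044999 34986001050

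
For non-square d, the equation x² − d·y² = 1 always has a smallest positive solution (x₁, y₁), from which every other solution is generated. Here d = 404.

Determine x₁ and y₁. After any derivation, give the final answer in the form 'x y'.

201 10

√404 = [20; 10,40, …], period ℓ=2 (even) → k=1
step 0: (20, 1)  from 20·(1,0) + (0,1)
step 1: (201, 10)  from 10·(20,1) + (1,0)
(x₁, y₁) = (201, 10);  201² − 404·10² = 1 ✓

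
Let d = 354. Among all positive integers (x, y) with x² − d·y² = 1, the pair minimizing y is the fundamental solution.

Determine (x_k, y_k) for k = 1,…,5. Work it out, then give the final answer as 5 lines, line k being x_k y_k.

258065 13716
133195088449 7079239080
68745981000924305 3653807666346684
35481863173873866451201 1885839750824434773840
18313254039862772710457447825 973338470589361712155692516

d=354: √d = [18; 1,4,2,2,18,2,2,4,1,36] (ℓ=10, even), read p_9/q_9
k=0  a_k=18  p_k/q_k = 18/1
…
k=3  a_k=2  p_k/q_k = 207/11
…
k=8  a_k=4  p_k/q_k = 210294/11177
k=9  a_k=1  p_k/q_k = 258065/13716
fundamental: x₁=258065, y₁=13716  (since 66597544225 − 354·188128656 = 1)
(258065+13716√354)^2 = 133195088449 + 7079239080√354
(258065+13716√354)^3 = 68745981000924305 + 3653807666346684√354
(258065+13716√354)^4 = 35481863173873866451201 + 1885839750824434773840√354
(258065+13716√354)^5 = 18313254039862772710457447825 + 973338470589361712155692516√354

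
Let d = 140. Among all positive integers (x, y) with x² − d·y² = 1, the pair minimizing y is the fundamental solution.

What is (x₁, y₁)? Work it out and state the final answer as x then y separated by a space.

√140 → a₀=11, period (1,4,1,22); ℓ=4 even so k=3
a_0=11:  p_0=11·1+0=11,  q_0=11·0+1=1
a_1=1:  p_1=1·11+1=12,  q_1=1·1+0=1
a_2=4:  p_2=4·12+11=59,  q_2=4·1+1=5
a_3=1:  p_3=1·59+12=71,  q_3=1·5+1=6
fundamental: x₁=71, y₁=6  (since 5041 − 140·36 = 1)

71 6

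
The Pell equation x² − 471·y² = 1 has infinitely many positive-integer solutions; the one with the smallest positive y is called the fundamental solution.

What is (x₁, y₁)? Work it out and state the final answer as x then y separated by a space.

7838695 361188

√471 → a₀=21, period (1,2,2,1,3,…,2,1,42); ℓ=14 even so k=13
step 0: (21, 1)  from 21·(1,0) + (0,1)
…
step 2: (65, 3)  from 2·(22,1) + (21,1)
…
step 4: (217, 10)  from 1·(152,7) + (65,3)
step 5: (803, 37)  from 3·(217,10) + (152,7)
step 6: (3429, 158)  from 4·(803,37) + (217,10)
step 7: (48809, 2249)  from 14·(3429,158) + (803,37)
…
step 9: (644804, 29711)  from 3·(198665,9154) + (48809,2249)
step 10: (843469, 38865)  from 1·(644804,29711) + (198665,9154)
step 11: (2331742, 107441)  from 2·(843469,38865) + (644804,29711)
step 12: (5506953, 253747)  from 2·(2331742,107441) + (843469,38865)
step 13: (7838695, 361188)  from 1·(5506953,253747) + (2331742,107441)
fundamental: x₁=7838695, y₁=361188  (since 61445139303025 − 471·130456771344 = 1)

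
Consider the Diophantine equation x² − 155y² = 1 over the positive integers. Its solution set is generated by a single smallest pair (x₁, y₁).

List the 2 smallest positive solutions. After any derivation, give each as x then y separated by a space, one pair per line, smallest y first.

249 20
124001 9960

√155 → a₀=12, period (2,4,2,24); ℓ=4 even so k=3
i=0: a=12 ⇒ p=12, q=1
i=1: a=2 ⇒ p=25, q=2
i=2: a=4 ⇒ p=112, q=9
i=3: a=2 ⇒ p=249, q=20
fundamental: x₁=249, y₁=20  (since 62001 − 155·400 = 1)
(249+20√155)^2 = 124001 + 9960√155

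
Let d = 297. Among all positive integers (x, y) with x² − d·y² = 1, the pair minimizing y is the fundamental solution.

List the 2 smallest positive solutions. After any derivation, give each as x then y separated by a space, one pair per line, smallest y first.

48599 2820
4723725601 274098360

√297 → a₀=17, period (4,3,1,1,2,1,1,3,4,34); ℓ=10 even so k=9
a_0=17:  p_0=17·1+0=17,  q_0=17·0+1=1
a_1=4:  p_1=4·17+1=69,  q_1=4·1+0=4
…
a_3=1:  p_3=1·224+69=293,  q_3=1·13+4=17
…
a_5=2:  p_5=2·517+293=1327,  q_5=2·30+17=77
a_6=1:  p_6=1·1327+517=1844,  q_6=1·77+30=107
a_7=1:  p_7=1·1844+1327=3171,  q_7=1·107+77=184
a_8=3:  p_8=3·3171+1844=11357,  q_8=3·184+107=659
a_9=4:  p_9=4·11357+3171=48599,  q_9=4·659+184=2820
→ (48599, 2820).  Check: 48599²=2361862801, 297·2820²=2361862800, difference 1.
(x_2, y_2) = (48599·48599 + 297·2820·2820, 48599·2820 + 2820·48599) = (4723725601, 274098360)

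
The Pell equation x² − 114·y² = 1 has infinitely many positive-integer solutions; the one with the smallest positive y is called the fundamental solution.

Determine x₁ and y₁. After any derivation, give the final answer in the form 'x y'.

1025 96

[10; 1,2,10,2,1,20] for √114; ℓ=6 ⇒ convergent index 5
i=0: a=10 ⇒ p=10, q=1
i=1: a=1 ⇒ p=11, q=1
i=2: a=2 ⇒ p=32, q=3
…
i=4: a=2 ⇒ p=694, q=65
i=5: a=1 ⇒ p=1025, q=96
fundamental: x₁=1025, y₁=96  (since 1050625 − 114·9216 = 1)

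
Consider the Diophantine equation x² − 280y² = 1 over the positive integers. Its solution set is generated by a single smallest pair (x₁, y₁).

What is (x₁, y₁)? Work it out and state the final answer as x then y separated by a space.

251 15

d=280: √d = [16; 1,2,1,2,1,32] (ℓ=6, even), read p_5/q_5
i=0: a=16 ⇒ p=16, q=1
…
i=3: a=1 ⇒ p=67, q=4
i=4: a=2 ⇒ p=184, q=11
i=5: a=1 ⇒ p=251, q=15
→ (251, 15).  Check: 251²=63001, 280·15²=63000, difference 1.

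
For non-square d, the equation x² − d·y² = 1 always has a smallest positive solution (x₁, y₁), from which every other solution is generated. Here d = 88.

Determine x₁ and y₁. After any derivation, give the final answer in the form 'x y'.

√88 = [9; 2,1,1,1,2,18, …], period ℓ=6 (even) → k=5
k=0  a_k=9  p_k/q_k = 9/1
k=1  a_k=2  p_k/q_k = 19/2
…
k=3  a_k=1  p_k/q_k = 47/5
k=4  a_k=1  p_k/q_k = 75/8
k=5  a_k=2  p_k/q_k = 197/21
→ (197, 21).  Check: 197²=38809, 88·21²=38808, difference 1.

197 21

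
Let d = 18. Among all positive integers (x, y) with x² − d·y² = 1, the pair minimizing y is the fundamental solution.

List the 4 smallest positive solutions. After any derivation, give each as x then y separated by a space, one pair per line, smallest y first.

√18 → a₀=4, period (4,8); ℓ=2 even so k=1
a_0=4:  p_0=4·1+0=4,  q_0=4·0+1=1
a_1=4:  p_1=4·4+1=17,  q_1=4·1+0=4
→ (17, 4).  Check: 17²=289, 18·4²=288, difference 1.
(17+4√18)^2 = 577 + 136√18
(17+4√18)^3 = 19601 + 4620√18
(17+4√18)^4 = 665857 + 156944√18

17 4
577 136
19601 4620
665857 156944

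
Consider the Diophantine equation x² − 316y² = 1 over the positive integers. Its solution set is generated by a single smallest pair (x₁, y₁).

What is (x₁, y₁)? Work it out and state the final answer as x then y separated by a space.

12799 720

[17; 1,3,2,8,2,3,1,34] for √316; ℓ=8 ⇒ convergent index 7
step 0: (17, 1)  from 17·(1,0) + (0,1)
…
step 3: (160, 9)  from 2·(71,4) + (18,1)
…
step 6: (9937, 559)  from 3·(2862,161) + (1351,76)
step 7: (12799, 720)  from 1·(9937,559) + (2862,161)
→ (12799, 720).  Check: 12799²=163814401, 316·720²=163814400, difference 1.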